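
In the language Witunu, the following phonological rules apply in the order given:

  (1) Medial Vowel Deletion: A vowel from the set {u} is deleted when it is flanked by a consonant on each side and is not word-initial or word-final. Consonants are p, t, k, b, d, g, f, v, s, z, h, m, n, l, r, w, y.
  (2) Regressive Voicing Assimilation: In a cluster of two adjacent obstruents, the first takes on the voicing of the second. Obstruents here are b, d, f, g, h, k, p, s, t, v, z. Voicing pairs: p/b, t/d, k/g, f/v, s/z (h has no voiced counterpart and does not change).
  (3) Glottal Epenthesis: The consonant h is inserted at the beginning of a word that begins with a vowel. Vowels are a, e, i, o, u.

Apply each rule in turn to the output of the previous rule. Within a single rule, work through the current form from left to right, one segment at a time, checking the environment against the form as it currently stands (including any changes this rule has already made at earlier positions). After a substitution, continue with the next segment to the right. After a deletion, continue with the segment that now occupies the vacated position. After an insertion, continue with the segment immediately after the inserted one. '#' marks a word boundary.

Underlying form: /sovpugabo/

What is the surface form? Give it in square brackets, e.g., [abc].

[sofbgabo]

(1) Medial Vowel Deletion: [sovpugabo] → [sovpgabo]
(2) Regressive Voicing Assimilation: [sovpgabo] → [sofbgabo]
(3) Glottal Epenthesis: no change — [sofbgabo]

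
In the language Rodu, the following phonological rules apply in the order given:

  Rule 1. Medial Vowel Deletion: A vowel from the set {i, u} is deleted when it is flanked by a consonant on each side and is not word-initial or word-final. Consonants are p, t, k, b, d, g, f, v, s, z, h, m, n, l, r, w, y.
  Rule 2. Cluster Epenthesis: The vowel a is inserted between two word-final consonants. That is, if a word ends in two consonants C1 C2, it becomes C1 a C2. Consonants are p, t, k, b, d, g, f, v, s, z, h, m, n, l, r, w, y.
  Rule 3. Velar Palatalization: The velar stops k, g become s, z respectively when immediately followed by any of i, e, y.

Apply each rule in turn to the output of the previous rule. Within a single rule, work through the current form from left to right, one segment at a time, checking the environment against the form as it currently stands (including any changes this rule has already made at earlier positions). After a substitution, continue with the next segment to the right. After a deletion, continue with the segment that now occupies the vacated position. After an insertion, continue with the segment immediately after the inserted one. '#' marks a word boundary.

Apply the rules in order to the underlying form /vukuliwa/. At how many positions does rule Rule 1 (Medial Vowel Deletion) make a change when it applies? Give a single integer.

3

Rule 1 Medial Vowel Deletion: [vukuliwa] → [vklwa]
Rule 2 Cluster Epenthesis: no change — [vklwa]
Rule 3 Velar Palatalization: no change — [vklwa]
Rule Rule 1 changed 3 position(s).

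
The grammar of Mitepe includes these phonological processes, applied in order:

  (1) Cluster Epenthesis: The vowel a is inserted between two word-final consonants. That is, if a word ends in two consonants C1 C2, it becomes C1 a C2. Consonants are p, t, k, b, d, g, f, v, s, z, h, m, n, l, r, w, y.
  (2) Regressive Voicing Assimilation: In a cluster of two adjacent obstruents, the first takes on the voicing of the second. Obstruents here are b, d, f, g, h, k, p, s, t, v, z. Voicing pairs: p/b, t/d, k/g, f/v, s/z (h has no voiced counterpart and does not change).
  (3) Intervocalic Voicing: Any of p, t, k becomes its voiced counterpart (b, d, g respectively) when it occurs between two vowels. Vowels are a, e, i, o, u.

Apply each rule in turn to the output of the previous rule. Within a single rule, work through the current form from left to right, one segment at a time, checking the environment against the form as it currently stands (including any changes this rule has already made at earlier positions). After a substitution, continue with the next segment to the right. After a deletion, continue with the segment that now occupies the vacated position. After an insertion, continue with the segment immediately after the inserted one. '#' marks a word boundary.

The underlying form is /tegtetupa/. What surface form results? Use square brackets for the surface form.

(1) Cluster Epenthesis: no change — [tegtetupa]
(2) Regressive Voicing Assimilation: [tegtetupa] → [tektetupa]
(3) Intervocalic Voicing: [tektetupa] → [tekteduba]

[tekteduba]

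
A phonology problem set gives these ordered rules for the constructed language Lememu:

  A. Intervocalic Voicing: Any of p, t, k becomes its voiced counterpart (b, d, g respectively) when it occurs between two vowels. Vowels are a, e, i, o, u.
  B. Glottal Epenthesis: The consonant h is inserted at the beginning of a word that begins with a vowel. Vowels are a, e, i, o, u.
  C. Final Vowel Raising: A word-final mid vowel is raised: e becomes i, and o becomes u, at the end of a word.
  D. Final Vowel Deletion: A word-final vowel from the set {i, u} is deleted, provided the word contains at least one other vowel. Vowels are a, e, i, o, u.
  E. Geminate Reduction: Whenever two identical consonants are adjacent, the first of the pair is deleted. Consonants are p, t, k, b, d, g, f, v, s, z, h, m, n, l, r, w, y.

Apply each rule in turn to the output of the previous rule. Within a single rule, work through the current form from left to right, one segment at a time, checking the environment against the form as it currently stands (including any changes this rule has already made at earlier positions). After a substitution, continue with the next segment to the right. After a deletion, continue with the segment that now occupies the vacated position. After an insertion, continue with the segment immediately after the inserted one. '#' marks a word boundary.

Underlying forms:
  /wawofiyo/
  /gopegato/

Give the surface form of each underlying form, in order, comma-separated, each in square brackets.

[wawofiy], [gobegad]

/wawofiyo/:
  A Intervocalic Voicing: no change — [wawofiyo]
  B Glottal Epenthesis: no change — [wawofiyo]
  C Final Vowel Raising: [wawofiyo] → [wawofiyu]
  D Final Vowel Deletion: [wawofiyu] → [wawofiy]
  E Geminate Reduction: no change — [wawofiy]
/gopegato/:
  A Intervocalic Voicing: [gopegato] → [gobegado]
  B Glottal Epenthesis: no change — [gobegado]
  C Final Vowel Raising: [gobegado] → [gobegadu]
  D Final Vowel Deletion: [gobegadu] → [gobegad]
  E Geminate Reduction: no change — [gobegad]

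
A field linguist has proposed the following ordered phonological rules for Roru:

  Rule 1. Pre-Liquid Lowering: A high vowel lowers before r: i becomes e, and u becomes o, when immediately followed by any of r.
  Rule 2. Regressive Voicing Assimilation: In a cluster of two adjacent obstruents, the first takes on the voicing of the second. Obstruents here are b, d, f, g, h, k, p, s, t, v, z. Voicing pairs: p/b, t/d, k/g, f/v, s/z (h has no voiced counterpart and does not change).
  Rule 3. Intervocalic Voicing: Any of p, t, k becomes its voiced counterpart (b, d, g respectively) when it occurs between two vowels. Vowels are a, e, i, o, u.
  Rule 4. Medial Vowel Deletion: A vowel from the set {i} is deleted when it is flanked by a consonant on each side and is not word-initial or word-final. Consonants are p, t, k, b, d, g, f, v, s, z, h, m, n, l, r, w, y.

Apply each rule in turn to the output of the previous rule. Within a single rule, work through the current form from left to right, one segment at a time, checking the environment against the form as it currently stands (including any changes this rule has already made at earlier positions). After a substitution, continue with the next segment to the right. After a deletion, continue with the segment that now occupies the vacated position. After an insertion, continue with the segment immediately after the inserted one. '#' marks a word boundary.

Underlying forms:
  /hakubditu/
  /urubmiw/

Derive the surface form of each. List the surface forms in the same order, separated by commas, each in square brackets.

/hakubditu/:
  Rule 1 Pre-Liquid Lowering: no change — [hakubditu]
  Rule 2 Regressive Voicing Assimilation: no change — [hakubditu]
  Rule 3 Intervocalic Voicing: [hakubditu] → [hagubdidu]
  Rule 4 Medial Vowel Deletion: [hagubdidu] → [hagubddu]
/urubmiw/:
  Rule 1 Pre-Liquid Lowering: [urubmiw] → [orubmiw]
  Rule 2 Regressive Voicing Assimilation: no change — [orubmiw]
  Rule 3 Intervocalic Voicing: no change — [orubmiw]
  Rule 4 Medial Vowel Deletion: [orubmiw] → [orubmw]

[hagubddu], [orubmw]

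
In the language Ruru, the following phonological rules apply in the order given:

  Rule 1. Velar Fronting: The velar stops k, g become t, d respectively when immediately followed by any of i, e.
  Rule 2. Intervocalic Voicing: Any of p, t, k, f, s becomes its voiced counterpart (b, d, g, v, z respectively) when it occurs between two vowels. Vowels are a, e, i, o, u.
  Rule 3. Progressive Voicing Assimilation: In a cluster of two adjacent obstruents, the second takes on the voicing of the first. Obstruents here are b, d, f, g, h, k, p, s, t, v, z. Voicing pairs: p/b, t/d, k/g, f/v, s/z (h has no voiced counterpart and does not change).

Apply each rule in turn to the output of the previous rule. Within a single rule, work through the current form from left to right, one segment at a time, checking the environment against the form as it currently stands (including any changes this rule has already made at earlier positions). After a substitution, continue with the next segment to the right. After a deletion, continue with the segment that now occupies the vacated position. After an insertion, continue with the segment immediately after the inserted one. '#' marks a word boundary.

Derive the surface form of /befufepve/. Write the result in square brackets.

Rule 1 Velar Fronting: no change — [befufepve]
Rule 2 Intervocalic Voicing: [befufepve] → [bevuvepve]
Rule 3 Progressive Voicing Assimilation: [bevuvepve] → [bevuvepfe]

[bevuvepfe]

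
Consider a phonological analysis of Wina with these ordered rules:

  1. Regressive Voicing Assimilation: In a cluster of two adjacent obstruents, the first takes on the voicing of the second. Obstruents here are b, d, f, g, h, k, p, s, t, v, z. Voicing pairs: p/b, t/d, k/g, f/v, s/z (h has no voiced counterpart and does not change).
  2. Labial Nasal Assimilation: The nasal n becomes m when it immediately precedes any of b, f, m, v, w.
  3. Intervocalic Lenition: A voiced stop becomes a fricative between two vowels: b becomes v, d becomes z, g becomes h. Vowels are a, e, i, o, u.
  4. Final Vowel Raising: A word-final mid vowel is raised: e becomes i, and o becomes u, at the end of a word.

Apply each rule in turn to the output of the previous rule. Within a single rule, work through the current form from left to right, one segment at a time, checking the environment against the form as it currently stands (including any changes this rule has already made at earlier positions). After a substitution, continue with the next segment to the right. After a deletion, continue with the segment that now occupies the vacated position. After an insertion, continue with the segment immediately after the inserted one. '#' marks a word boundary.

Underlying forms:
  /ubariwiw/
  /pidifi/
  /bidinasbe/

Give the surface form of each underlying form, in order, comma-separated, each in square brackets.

[uvariwiw], [pizifi], [bizinazbi]

/ubariwiw/:
  1 Regressive Voicing Assimilation: no change — [ubariwiw]
  2 Labial Nasal Assimilation: no change — [ubariwiw]
  3 Intervocalic Lenition: [ubariwiw] → [uvariwiw]
  4 Final Vowel Raising: no change — [uvariwiw]
/pidifi/:
  1 Regressive Voicing Assimilation: no change — [pidifi]
  2 Labial Nasal Assimilation: no change — [pidifi]
  3 Intervocalic Lenition: [pidifi] → [pizifi]
  4 Final Vowel Raising: no change — [pizifi]
/bidinasbe/:
  1 Regressive Voicing Assimilation: [bidinasbe] → [bidinazbe]
  2 Labial Nasal Assimilation: no change — [bidinazbe]
  3 Intervocalic Lenition: [bidinazbe] → [bizinazbe]
  4 Final Vowel Raising: [bizinazbe] → [bizinazbi]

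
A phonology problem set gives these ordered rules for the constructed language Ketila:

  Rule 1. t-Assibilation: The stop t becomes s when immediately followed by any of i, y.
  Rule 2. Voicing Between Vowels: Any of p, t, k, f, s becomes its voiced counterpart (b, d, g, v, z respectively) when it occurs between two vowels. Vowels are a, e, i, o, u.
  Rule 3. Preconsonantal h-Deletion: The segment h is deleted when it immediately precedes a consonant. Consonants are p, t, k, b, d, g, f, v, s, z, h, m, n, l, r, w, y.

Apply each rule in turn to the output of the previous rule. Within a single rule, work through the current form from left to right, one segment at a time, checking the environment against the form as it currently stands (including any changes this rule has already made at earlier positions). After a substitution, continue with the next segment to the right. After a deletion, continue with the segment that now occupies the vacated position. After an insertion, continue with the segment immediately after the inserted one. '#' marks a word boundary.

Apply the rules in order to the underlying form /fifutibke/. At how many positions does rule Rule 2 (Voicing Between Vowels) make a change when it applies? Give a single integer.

2

Rule 1 t-Assibilation: [fifutibke] → [fifusibke]
Rule 2 Voicing Between Vowels: [fifusibke] → [fivuzibke]
Rule 3 Preconsonantal h-Deletion: no change — [fivuzibke]
Rule Rule 2 changed 2 position(s).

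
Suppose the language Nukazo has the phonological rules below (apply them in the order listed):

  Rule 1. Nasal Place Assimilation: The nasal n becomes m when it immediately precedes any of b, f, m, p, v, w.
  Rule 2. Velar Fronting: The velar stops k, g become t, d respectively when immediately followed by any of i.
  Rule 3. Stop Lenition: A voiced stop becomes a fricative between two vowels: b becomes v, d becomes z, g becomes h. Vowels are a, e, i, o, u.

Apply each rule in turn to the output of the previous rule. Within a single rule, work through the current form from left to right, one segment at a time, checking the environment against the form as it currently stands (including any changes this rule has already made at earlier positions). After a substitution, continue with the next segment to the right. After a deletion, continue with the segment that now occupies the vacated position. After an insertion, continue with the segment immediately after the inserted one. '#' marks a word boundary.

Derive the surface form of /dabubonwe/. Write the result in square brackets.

Rule 1 Nasal Place Assimilation: [dabubonwe] → [dabubomwe]
Rule 2 Velar Fronting: no change — [dabubomwe]
Rule 3 Stop Lenition: [dabubomwe] → [davuvomwe]

[davuvomwe]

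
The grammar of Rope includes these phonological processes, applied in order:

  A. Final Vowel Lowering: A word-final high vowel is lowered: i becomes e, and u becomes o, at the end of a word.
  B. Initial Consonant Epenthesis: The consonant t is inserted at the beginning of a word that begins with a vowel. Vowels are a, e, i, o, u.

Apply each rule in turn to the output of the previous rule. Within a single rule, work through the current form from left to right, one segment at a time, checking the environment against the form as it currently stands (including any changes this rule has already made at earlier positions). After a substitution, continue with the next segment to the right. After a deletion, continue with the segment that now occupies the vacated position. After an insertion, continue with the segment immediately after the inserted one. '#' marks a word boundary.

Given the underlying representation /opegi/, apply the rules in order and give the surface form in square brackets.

A Final Vowel Lowering: [opegi] → [opege]
B Initial Consonant Epenthesis: [opege] → [topege]

[topege]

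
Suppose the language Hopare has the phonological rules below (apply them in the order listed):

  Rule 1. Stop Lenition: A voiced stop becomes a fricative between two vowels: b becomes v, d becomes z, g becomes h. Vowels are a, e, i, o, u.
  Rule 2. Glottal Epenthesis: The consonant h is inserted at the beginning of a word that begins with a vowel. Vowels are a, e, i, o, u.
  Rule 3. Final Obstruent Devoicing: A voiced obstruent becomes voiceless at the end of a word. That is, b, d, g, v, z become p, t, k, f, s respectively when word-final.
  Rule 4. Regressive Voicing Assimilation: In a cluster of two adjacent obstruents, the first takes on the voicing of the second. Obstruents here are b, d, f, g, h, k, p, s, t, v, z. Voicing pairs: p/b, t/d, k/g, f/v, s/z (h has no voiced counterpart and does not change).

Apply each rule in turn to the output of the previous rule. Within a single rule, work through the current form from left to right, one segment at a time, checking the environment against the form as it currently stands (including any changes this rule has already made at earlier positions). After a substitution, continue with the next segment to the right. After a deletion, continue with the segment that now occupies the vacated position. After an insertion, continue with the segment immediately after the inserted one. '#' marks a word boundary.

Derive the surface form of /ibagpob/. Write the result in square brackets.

[hivakpop]

Rule 1 Stop Lenition: [ibagpob] → [ivagpob]
Rule 2 Glottal Epenthesis: [ivagpob] → [hivagpob]
Rule 3 Final Obstruent Devoicing: [hivagpob] → [hivagpop]
Rule 4 Regressive Voicing Assimilation: [hivagpop] → [hivakpop]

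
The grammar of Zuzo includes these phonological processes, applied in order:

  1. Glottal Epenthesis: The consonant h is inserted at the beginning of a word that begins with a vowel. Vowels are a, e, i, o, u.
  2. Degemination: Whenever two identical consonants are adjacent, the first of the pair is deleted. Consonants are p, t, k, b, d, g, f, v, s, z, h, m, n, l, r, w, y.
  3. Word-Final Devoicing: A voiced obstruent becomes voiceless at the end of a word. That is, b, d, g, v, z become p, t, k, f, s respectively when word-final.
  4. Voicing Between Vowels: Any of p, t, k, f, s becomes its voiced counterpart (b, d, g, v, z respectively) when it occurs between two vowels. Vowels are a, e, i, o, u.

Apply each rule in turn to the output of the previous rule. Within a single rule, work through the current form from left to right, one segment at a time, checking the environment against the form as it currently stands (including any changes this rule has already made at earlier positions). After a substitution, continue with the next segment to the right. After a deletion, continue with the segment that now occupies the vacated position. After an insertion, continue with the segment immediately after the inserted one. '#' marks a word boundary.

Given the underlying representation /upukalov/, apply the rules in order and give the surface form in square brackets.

[hubugalof]

1 Glottal Epenthesis: [upukalov] → [hupukalov]
2 Degemination: no change — [hupukalov]
3 Word-Final Devoicing: [hupukalov] → [hupukalof]
4 Voicing Between Vowels: [hupukalof] → [hubugalof]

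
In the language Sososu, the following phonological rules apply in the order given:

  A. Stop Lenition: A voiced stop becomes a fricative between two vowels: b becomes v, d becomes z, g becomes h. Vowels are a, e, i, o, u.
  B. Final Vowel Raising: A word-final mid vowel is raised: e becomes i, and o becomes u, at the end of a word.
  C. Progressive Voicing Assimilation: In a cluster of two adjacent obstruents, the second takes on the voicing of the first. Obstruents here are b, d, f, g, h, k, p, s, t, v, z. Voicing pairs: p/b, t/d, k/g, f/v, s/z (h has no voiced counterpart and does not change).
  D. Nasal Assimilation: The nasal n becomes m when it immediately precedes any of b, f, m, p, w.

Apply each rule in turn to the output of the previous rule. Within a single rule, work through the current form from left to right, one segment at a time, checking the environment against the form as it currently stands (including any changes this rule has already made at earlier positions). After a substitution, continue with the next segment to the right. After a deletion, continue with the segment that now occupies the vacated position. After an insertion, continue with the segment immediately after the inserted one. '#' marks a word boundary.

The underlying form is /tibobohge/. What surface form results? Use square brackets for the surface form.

A Stop Lenition: [tibobohge] → [tivovohge]
B Final Vowel Raising: [tivovohge] → [tivovohgi]
C Progressive Voicing Assimilation: [tivovohgi] → [tivovohki]
D Nasal Assimilation: no change — [tivovohki]

[tivovohki]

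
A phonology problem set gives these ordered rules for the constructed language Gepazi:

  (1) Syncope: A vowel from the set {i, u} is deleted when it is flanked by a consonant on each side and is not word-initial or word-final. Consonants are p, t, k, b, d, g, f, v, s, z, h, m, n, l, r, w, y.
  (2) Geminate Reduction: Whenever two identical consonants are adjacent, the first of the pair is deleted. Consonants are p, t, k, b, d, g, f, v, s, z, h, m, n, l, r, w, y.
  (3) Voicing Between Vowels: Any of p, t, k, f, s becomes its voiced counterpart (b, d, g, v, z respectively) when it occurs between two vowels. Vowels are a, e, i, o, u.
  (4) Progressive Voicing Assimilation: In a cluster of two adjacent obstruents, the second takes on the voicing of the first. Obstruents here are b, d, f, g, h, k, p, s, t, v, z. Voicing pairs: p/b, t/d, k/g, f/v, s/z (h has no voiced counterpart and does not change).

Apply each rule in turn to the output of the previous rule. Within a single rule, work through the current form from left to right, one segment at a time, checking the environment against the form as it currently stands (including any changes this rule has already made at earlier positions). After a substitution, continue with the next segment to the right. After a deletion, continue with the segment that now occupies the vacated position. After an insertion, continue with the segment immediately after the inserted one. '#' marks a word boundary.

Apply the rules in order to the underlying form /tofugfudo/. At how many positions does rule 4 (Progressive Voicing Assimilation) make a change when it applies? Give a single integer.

2

(1) Syncope: [tofugfudo] → [tofgfdo]
(2) Geminate Reduction: no change — [tofgfdo]
(3) Voicing Between Vowels: no change — [tofgfdo]
(4) Progressive Voicing Assimilation: [tofgfdo] → [tofkfto]
Rule 4 changed 2 position(s).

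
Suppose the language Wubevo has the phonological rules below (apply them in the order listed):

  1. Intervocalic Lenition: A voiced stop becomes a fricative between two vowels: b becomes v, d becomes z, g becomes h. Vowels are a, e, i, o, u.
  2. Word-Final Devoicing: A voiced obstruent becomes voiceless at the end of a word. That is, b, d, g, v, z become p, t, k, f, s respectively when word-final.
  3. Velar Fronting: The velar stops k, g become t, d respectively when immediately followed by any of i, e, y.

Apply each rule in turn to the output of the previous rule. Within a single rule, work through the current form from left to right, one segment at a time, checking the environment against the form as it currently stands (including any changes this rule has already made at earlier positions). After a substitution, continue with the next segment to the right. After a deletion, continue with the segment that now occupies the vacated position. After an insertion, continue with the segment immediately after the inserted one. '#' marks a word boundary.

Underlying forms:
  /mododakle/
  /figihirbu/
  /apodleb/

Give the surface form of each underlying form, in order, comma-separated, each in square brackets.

/mododakle/:
  1 Intervocalic Lenition: [mododakle] → [mozozakle]
  2 Word-Final Devoicing: no change — [mozozakle]
  3 Velar Fronting: no change — [mozozakle]
/figihirbu/:
  1 Intervocalic Lenition: [figihirbu] → [fihihirbu]
  2 Word-Final Devoicing: no change — [fihihirbu]
  3 Velar Fronting: no change — [fihihirbu]
/apodleb/:
  1 Intervocalic Lenition: no change — [apodleb]
  2 Word-Final Devoicing: [apodleb] → [apodlep]
  3 Velar Fronting: no change — [apodlep]

[mozozakle], [fihihirbu], [apodlep]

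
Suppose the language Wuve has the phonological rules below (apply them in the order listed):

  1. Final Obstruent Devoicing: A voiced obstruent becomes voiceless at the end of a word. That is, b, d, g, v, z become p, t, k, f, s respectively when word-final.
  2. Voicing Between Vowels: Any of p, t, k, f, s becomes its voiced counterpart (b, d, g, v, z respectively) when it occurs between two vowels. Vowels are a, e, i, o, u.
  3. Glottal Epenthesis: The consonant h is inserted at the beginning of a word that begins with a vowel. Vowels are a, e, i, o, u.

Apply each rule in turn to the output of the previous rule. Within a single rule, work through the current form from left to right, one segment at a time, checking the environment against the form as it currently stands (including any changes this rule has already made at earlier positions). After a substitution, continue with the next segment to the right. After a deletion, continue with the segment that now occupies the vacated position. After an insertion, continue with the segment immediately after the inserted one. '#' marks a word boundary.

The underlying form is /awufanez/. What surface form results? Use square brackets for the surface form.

[hawuvanes]

1 Final Obstruent Devoicing: [awufanez] → [awufanes]
2 Voicing Between Vowels: [awufanes] → [awuvanes]
3 Glottal Epenthesis: [awuvanes] → [hawuvanes]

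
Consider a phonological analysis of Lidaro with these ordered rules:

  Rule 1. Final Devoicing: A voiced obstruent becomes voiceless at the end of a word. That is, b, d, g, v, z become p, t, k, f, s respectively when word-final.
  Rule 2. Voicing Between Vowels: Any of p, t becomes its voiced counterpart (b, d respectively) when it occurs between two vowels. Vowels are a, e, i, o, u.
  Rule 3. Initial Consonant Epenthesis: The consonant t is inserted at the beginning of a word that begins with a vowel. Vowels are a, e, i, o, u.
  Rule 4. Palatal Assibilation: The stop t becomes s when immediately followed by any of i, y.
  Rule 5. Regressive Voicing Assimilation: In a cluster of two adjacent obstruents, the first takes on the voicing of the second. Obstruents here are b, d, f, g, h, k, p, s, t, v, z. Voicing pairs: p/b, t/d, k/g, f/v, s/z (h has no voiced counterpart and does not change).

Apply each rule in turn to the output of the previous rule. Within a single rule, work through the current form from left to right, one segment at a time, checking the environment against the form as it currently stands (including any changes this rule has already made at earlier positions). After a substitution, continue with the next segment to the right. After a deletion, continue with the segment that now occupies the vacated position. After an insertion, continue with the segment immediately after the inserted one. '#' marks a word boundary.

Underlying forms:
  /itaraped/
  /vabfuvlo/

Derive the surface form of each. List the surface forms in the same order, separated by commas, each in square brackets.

/itaraped/:
  Rule 1 Final Devoicing: [itaraped] → [itarapet]
  Rule 2 Voicing Between Vowels: [itarapet] → [idarabet]
  Rule 3 Initial Consonant Epenthesis: [idarabet] → [tidarabet]
  Rule 4 Palatal Assibilation: [tidarabet] → [sidarabet]
  Rule 5 Regressive Voicing Assimilation: no change — [sidarabet]
/vabfuvlo/:
  Rule 1 Final Devoicing: no change — [vabfuvlo]
  Rule 2 Voicing Between Vowels: no change — [vabfuvlo]
  Rule 3 Initial Consonant Epenthesis: no change — [vabfuvlo]
  Rule 4 Palatal Assibilation: no change — [vabfuvlo]
  Rule 5 Regressive Voicing Assimilation: [vabfuvlo] → [vapfuvlo]

[sidarabet], [vapfuvlo]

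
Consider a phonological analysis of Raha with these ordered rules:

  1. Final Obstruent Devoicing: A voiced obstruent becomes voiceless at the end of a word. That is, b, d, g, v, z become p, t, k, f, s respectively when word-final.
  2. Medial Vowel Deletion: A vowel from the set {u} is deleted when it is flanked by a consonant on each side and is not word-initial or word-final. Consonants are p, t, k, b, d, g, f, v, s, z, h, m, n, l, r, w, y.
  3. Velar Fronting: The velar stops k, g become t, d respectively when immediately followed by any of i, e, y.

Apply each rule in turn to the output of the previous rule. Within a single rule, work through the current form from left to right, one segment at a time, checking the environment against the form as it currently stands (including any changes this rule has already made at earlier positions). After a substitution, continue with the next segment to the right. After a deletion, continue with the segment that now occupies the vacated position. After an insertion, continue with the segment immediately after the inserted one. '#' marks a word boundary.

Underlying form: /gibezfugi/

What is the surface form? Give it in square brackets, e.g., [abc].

[dibezfdi]

1 Final Obstruent Devoicing: no change — [gibezfugi]
2 Medial Vowel Deletion: [gibezfugi] → [gibezfgi]
3 Velar Fronting: [gibezfgi] → [dibezfdi]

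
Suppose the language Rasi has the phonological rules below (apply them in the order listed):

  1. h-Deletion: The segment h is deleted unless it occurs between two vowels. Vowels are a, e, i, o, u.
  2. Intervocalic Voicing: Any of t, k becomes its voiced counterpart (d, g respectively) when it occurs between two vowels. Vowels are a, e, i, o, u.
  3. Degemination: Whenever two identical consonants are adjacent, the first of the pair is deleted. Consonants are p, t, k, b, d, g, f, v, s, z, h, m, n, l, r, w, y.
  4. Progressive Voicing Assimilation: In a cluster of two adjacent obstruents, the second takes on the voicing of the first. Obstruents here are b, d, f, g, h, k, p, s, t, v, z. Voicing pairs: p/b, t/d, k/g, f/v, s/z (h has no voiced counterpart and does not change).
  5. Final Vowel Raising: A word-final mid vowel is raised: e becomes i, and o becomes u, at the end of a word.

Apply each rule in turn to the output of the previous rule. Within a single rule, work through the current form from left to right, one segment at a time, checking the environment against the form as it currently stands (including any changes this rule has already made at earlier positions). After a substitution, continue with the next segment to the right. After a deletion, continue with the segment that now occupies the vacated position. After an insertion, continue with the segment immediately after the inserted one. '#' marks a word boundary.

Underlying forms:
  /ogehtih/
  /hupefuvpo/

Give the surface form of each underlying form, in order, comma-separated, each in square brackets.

[ogedi], [upefuvbu]

/ogehtih/:
  1 h-Deletion: [ogehtih] → [ogeti]
  2 Intervocalic Voicing: [ogeti] → [ogedi]
  3 Degemination: no change — [ogedi]
  4 Progressive Voicing Assimilation: no change — [ogedi]
  5 Final Vowel Raising: no change — [ogedi]
/hupefuvpo/:
  1 h-Deletion: [hupefuvpo] → [upefuvpo]
  2 Intervocalic Voicing: no change — [upefuvpo]
  3 Degemination: no change — [upefuvpo]
  4 Progressive Voicing Assimilation: [upefuvpo] → [upefuvbo]
  5 Final Vowel Raising: [upefuvbo] → [upefuvbu]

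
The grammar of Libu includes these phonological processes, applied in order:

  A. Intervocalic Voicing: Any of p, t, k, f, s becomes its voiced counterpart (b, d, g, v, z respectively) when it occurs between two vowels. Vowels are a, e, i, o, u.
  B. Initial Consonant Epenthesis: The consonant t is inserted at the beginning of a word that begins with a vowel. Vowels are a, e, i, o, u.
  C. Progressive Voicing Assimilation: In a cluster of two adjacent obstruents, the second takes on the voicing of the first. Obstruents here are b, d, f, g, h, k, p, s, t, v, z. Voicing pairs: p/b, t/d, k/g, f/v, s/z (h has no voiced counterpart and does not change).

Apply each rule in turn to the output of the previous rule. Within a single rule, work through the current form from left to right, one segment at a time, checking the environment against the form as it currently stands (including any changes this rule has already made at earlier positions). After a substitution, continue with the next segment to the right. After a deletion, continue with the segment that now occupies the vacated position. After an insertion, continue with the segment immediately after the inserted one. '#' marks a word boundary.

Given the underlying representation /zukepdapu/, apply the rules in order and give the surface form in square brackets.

A Intervocalic Voicing: [zukepdapu] → [zugepdabu]
B Initial Consonant Epenthesis: no change — [zugepdabu]
C Progressive Voicing Assimilation: [zugepdabu] → [zugeptabu]

[zugeptabu]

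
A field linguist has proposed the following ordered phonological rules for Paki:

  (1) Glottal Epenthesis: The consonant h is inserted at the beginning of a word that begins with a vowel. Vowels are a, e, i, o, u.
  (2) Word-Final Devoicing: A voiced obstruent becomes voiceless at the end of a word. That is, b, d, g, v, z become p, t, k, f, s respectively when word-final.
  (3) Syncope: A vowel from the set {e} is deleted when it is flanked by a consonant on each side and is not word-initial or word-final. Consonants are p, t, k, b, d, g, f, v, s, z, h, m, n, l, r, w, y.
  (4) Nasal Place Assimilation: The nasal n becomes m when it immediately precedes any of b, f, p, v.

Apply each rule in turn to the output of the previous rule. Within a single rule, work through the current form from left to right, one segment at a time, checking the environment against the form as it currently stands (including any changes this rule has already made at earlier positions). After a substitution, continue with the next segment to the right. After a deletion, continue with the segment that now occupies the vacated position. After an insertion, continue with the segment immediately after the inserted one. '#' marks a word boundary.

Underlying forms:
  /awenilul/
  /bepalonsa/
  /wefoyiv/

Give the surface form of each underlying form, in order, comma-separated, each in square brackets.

[hawnilul], [bpalonsa], [wfoyif]

/awenilul/:
  (1) Glottal Epenthesis: [awenilul] → [hawenilul]
  (2) Word-Final Devoicing: no change — [hawenilul]
  (3) Syncope: [hawenilul] → [hawnilul]
  (4) Nasal Place Assimilation: no change — [hawnilul]
/bepalonsa/:
  (1) Glottal Epenthesis: no change — [bepalonsa]
  (2) Word-Final Devoicing: no change — [bepalonsa]
  (3) Syncope: [bepalonsa] → [bpalonsa]
  (4) Nasal Place Assimilation: no change — [bpalonsa]
/wefoyiv/:
  (1) Glottal Epenthesis: no change — [wefoyiv]
  (2) Word-Final Devoicing: [wefoyiv] → [wefoyif]
  (3) Syncope: [wefoyif] → [wfoyif]
  (4) Nasal Place Assimilation: no change — [wfoyif]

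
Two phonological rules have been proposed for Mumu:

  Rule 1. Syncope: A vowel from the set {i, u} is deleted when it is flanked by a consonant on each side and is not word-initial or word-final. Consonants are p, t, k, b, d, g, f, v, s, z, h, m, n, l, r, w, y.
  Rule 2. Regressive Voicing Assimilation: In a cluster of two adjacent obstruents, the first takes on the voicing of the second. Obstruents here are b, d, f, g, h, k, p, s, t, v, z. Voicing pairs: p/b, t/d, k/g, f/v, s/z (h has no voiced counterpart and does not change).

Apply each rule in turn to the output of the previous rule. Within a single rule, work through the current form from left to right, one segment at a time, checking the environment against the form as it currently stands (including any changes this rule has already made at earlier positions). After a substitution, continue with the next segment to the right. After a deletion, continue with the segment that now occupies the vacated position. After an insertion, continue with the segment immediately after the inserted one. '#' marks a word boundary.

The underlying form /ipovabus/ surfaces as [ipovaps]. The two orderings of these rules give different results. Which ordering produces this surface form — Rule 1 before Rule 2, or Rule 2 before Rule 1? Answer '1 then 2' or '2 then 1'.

Order 1 then 2:
  1 Syncope: [ipovabus] → [ipovabs]
  2 Regressive Voicing Assimilation: [ipovabs] → [ipovaps]
  result: [ipovaps]
Order 2 then 1:
  2 Regressive Voicing Assimilation: no change — [ipovabus]
  1 Syncope: [ipovabus] → [ipovabs]
  result: [ipovabs]

1 then 2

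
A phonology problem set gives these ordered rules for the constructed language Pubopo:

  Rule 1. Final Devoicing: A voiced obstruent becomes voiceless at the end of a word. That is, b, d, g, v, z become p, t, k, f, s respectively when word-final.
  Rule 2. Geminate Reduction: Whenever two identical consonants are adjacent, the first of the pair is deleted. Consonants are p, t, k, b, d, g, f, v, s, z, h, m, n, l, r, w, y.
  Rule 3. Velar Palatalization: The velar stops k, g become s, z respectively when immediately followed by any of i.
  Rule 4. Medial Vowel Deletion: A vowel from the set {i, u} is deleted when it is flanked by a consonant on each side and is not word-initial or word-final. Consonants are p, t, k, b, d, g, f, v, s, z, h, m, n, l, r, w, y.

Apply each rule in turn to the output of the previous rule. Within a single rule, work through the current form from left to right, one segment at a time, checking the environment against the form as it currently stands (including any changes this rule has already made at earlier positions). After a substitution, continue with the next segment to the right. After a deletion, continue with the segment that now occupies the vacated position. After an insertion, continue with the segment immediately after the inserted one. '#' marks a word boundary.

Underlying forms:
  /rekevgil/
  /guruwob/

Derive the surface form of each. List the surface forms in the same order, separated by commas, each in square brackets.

/rekevgil/:
  Rule 1 Final Devoicing: no change — [rekevgil]
  Rule 2 Geminate Reduction: no change — [rekevgil]
  Rule 3 Velar Palatalization: [rekevgil] → [rekevzil]
  Rule 4 Medial Vowel Deletion: [rekevzil] → [rekevzl]
/guruwob/:
  Rule 1 Final Devoicing: [guruwob] → [guruwop]
  Rule 2 Geminate Reduction: no change — [guruwop]
  Rule 3 Velar Palatalization: no change — [guruwop]
  Rule 4 Medial Vowel Deletion: [guruwop] → [grwop]

[rekevzl], [grwop]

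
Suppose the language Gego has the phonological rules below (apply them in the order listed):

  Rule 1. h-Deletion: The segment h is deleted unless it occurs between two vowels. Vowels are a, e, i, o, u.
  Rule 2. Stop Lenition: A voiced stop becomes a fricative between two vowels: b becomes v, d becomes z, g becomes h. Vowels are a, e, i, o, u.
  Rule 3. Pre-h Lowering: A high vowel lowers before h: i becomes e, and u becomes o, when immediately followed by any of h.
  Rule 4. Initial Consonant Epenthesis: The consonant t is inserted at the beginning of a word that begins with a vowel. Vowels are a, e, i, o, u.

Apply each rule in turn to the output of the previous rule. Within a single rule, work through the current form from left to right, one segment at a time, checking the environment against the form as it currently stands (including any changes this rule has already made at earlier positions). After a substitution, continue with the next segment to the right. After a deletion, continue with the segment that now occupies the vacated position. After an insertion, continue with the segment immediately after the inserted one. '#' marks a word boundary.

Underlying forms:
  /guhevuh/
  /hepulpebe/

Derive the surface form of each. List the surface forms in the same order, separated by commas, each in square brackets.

[gohevu], [tepulpeve]

/guhevuh/:
  Rule 1 h-Deletion: [guhevuh] → [guhevu]
  Rule 2 Stop Lenition: no change — [guhevu]
  Rule 3 Pre-h Lowering: [guhevu] → [gohevu]
  Rule 4 Initial Consonant Epenthesis: no change — [gohevu]
/hepulpebe/:
  Rule 1 h-Deletion: [hepulpebe] → [epulpebe]
  Rule 2 Stop Lenition: [epulpebe] → [epulpeve]
  Rule 3 Pre-h Lowering: no change — [epulpeve]
  Rule 4 Initial Consonant Epenthesis: [epulpeve] → [tepulpeve]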